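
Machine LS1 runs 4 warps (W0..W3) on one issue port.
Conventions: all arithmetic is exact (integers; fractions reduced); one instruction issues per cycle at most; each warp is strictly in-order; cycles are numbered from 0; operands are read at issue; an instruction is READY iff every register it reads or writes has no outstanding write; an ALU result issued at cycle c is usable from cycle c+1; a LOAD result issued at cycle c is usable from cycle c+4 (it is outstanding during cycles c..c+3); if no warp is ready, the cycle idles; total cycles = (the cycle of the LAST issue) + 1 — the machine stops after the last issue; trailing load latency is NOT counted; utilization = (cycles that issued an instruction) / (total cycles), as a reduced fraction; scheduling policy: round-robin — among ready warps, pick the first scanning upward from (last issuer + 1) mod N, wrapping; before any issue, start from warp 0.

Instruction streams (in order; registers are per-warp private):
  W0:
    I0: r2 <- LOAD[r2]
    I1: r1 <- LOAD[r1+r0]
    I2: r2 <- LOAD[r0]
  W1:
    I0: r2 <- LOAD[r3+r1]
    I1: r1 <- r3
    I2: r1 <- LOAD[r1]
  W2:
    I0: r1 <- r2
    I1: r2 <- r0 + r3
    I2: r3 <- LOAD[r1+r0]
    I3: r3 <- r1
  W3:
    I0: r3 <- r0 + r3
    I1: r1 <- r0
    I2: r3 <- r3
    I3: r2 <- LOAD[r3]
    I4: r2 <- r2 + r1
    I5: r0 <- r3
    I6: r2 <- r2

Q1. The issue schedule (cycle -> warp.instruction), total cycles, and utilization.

cycle 0: W0.I0
cycle 1: W1.I0
cycle 2: W2.I0
cycle 3: W3.I0
cycle 4: W0.I1
cycle 5: W1.I1
cycle 6: W2.I1
cycle 7: W3.I1
cycle 8: W0.I2
cycle 9: W1.I2
cycle 10: W2.I2
cycle 11: W3.I2
cycle 12: W3.I3
cycle 13: idle
cycle 14: W2.I3
cycle 15: idle
cycle 16: W3.I4
cycle 17: W3.I5
cycle 18: W3.I6

Answer: 19 cycles, utilization 17/19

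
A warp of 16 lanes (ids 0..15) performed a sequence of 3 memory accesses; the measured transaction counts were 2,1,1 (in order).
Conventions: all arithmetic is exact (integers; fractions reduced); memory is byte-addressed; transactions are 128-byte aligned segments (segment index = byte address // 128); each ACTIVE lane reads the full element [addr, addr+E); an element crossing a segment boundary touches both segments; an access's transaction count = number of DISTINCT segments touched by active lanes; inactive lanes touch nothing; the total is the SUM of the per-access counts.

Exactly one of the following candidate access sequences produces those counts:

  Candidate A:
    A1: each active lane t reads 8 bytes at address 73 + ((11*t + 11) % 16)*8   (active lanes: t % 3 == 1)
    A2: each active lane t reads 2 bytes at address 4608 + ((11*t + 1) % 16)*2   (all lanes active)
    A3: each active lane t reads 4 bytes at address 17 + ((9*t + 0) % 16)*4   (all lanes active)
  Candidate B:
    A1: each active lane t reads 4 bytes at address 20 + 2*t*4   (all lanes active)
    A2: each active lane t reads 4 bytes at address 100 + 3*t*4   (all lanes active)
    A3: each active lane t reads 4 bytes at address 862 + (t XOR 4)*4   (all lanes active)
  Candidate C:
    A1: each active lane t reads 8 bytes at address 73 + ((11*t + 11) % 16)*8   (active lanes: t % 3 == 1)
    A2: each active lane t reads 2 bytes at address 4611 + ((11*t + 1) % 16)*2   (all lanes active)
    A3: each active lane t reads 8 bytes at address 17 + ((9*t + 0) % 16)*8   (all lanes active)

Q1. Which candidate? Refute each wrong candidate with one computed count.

B: A2 gives 3 transactions, not 1
C: A3 gives 2 transactions, not 1
A: all counts match (2,1,1)

Answer: A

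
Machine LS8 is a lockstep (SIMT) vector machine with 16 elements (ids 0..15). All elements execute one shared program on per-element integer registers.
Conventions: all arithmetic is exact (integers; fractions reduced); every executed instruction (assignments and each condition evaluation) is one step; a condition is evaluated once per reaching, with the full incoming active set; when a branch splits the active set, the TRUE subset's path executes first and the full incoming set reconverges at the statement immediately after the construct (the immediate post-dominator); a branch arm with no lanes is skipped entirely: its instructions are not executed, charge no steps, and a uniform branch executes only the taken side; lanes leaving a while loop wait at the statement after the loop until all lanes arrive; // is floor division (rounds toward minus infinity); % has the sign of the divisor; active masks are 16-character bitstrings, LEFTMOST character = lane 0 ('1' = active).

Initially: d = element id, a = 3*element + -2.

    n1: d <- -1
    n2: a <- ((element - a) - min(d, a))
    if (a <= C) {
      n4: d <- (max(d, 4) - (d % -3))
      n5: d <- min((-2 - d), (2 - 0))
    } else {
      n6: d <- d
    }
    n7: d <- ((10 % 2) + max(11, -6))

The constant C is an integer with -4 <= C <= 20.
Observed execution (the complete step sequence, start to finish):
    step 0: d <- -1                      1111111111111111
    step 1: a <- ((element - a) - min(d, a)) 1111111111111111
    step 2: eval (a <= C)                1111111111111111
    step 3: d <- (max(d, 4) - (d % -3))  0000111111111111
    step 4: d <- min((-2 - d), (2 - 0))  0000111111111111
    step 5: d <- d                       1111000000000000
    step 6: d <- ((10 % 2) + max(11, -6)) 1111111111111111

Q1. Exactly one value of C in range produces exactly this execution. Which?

Answer: C = -4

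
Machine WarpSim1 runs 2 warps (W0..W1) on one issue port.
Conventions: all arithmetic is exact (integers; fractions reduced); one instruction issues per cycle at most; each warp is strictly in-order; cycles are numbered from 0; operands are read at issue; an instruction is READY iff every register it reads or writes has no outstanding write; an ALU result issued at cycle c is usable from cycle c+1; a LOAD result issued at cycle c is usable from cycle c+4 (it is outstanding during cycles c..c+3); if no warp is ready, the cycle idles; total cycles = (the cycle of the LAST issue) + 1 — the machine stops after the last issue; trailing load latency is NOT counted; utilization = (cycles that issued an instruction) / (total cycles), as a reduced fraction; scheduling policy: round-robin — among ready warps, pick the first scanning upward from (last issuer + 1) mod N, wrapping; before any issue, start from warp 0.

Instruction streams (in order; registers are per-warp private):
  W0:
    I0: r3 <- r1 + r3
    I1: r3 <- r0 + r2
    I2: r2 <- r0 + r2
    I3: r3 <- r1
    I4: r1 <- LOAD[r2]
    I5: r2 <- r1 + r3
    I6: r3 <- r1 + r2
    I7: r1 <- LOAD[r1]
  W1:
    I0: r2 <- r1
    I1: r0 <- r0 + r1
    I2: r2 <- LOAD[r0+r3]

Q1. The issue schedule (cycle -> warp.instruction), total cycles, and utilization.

cycle 0: W0.I0
cycle 1: W1.I0
cycle 2: W0.I1
cycle 3: W1.I1
cycle 4: W0.I2
cycle 5: W1.I2
cycle 6: W0.I3
cycle 7: W0.I4
cycle 8: idle
cycle 9: idle
cycle 10: idle
cycle 11: W0.I5
cycle 12: W0.I6
cycle 13: W0.I7

Answer: 14 cycles, utilization 11/14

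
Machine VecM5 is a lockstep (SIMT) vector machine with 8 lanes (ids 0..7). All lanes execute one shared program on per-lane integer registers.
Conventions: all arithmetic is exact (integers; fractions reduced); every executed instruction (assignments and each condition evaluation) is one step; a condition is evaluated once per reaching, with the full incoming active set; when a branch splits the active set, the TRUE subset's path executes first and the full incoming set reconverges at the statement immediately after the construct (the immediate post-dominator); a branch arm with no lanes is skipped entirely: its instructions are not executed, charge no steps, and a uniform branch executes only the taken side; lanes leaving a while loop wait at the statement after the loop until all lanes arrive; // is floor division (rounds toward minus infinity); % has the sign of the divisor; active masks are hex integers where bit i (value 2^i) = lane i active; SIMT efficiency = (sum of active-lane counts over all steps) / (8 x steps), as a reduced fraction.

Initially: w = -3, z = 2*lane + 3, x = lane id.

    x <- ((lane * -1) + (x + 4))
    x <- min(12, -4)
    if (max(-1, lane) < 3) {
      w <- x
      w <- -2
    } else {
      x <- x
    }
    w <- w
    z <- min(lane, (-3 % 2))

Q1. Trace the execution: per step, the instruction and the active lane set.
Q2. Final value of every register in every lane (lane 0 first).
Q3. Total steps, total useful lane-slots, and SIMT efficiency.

step 0: x <- ((lane * -1) + (x + 4)) 0xff
step 1: x <- min(12, -4)             0xff
step 2: eval (max(-1, lane) < 3)     0xff
step 3: w <- x                       0x07
step 4: w <- -2                      0x07
step 5: x <- x                       0xf8
step 6: w <- w                       0xff
step 7: z <- min(lane, (-3 % 2))     0xff

Answer: 8 steps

w: -2,-2,-2,-3,-3,-3,-3,-3
z: 0,1,1,1,1,1,1,1
x: -4,-4,-4,-4,-4,-4,-4,-4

steps = 8; useful = 51; efficiency = 51/64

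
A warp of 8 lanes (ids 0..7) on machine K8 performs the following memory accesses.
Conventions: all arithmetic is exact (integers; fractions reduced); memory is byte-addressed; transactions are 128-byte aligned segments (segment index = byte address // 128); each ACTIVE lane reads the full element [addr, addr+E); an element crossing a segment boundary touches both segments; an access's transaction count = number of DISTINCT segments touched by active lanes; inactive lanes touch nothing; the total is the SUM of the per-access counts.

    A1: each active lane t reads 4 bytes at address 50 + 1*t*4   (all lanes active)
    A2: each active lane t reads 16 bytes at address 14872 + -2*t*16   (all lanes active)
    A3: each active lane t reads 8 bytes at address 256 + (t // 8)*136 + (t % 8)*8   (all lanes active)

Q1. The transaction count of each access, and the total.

A1: 1 transaction
A2: 3 transactions
A3: 1 transaction

Answer: 1,3,1; total 5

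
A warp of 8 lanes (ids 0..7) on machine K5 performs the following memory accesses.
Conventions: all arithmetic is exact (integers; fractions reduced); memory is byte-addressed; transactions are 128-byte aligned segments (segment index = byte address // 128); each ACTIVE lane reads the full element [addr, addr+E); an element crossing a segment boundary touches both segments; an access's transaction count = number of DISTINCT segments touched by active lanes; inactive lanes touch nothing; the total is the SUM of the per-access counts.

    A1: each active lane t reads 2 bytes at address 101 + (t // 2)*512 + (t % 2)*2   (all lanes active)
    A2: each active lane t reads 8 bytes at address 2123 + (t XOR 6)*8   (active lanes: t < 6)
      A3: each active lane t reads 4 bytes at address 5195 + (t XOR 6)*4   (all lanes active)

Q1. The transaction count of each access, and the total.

A1: 4 transactions
A2: 2 transactions
A3: 1 transaction

Answer: 4,2,1; total 7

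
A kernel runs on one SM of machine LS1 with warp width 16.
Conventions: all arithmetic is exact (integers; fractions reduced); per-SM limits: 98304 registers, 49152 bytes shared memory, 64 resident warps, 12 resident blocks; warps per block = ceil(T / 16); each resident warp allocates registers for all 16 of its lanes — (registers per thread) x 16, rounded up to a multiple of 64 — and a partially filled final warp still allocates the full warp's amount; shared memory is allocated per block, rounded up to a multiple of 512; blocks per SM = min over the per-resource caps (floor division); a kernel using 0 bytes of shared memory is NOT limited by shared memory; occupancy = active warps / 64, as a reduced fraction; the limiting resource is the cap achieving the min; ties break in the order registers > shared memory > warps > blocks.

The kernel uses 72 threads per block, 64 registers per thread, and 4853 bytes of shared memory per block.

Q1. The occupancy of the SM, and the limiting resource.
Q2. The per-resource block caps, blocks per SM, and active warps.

Answer: occupancy 45/64, limited by shared memory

registers: 19 blocks
shared memory: 9 blocks
warps: 12 blocks
blocks: 12 blocks

Answer: 9 blocks, 45 active warps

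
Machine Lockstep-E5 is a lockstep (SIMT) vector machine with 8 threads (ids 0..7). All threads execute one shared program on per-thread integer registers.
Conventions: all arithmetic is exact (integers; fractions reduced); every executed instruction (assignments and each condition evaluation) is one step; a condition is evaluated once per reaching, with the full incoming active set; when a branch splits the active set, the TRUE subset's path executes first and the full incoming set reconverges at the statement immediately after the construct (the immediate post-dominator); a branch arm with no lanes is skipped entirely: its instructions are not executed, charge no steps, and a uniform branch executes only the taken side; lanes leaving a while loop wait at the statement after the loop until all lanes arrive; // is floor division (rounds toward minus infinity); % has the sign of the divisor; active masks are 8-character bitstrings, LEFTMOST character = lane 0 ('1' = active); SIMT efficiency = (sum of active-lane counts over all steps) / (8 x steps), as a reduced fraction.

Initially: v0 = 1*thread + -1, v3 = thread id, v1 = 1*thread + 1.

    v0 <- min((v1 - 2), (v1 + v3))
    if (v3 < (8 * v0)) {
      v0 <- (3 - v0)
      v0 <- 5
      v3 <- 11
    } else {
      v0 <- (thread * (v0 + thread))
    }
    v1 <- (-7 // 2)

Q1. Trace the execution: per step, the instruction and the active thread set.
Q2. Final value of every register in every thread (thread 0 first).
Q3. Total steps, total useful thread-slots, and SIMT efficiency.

step 0: v0 <- min((v1 - 2), (v1 + v3)) 11111111
step 1: eval (v3 < (8 * v0))         11111111
step 2: v0 <- (3 - v0)               00111111
step 3: v0 <- 5                      00111111
step 4: v3 <- 11                     00111111
step 5: v0 <- (thread * (v0 + thread)) 11000000
step 6: v1 <- (-7 // 2)              11111111

Answer: 7 steps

v0: 0,1,5,5,5,5,5,5
v3: 0,1,11,11,11,11,11,11
v1: -4,-4,-4,-4,-4,-4,-4,-4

steps = 7; useful = 44; efficiency = 44/56 = 11/14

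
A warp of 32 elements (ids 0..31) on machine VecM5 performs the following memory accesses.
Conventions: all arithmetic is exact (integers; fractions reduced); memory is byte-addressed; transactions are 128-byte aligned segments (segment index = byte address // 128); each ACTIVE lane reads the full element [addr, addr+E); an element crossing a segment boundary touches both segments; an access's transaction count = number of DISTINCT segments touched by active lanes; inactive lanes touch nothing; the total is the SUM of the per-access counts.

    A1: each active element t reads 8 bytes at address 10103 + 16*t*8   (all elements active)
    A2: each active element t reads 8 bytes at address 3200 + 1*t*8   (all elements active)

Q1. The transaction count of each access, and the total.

A1: 32 transactions
A2: 2 transactions

Answer: 32,2; total 34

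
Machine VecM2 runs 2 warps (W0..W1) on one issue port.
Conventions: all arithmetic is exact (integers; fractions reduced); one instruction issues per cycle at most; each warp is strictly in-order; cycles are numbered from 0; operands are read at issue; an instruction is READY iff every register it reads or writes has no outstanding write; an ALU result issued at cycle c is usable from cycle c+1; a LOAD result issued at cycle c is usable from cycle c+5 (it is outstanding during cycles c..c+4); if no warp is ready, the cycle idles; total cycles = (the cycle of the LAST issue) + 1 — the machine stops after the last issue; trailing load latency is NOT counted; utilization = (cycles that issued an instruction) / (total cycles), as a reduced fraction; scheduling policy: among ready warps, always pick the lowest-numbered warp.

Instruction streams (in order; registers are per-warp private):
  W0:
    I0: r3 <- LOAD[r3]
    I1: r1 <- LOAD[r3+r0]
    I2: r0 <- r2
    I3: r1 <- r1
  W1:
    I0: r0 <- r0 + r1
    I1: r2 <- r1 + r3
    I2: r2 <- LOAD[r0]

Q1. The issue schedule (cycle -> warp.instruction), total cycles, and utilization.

cycle 0: W0.I0
cycle 1: W1.I0
cycle 2: W1.I1
cycle 3: W1.I2
cycle 4: idle
cycle 5: W0.I1
cycle 6: W0.I2
cycle 7: idle
cycle 8: idle
cycle 9: idle
cycle 10: W0.I3

Answer: 11 cycles, utilization 7/11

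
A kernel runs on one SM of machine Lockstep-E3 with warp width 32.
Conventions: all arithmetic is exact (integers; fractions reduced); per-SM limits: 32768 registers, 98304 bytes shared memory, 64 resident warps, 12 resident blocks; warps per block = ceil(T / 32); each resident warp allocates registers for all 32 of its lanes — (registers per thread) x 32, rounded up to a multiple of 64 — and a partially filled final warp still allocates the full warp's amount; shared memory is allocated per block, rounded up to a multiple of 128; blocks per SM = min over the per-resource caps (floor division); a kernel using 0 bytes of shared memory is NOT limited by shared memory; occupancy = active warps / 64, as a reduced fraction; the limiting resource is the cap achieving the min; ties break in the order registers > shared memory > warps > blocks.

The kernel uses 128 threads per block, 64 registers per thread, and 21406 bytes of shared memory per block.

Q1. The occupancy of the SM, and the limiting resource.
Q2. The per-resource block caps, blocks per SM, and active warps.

Answer: occupancy 1/4, limited by registers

registers: 4 blocks
shared memory: 4 blocks
warps: 16 blocks
blocks: 12 blocks

Answer: 4 blocks, 16 active warps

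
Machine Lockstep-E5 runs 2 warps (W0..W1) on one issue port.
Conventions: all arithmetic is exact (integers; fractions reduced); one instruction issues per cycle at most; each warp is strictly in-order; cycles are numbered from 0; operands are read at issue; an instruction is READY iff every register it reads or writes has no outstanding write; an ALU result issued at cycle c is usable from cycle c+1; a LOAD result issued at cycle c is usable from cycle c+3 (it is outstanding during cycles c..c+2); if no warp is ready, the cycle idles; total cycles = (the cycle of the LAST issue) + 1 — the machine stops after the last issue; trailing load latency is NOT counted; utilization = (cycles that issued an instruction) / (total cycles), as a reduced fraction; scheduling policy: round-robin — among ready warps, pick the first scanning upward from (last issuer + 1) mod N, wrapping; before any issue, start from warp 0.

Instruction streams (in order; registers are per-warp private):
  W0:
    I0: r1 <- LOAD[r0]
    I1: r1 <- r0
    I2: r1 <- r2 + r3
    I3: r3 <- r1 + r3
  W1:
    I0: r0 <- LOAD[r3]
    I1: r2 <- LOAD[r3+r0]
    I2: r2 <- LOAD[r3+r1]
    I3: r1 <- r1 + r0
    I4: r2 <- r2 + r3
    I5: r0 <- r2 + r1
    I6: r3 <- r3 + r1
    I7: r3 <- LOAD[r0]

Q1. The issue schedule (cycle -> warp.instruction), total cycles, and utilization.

cycle 0: W0.I0
cycle 1: W1.I0
cycle 2: idle
cycle 3: W0.I1
cycle 4: W1.I1
cycle 5: W0.I2
cycle 6: W0.I3
cycle 7: W1.I2
cycle 8: W1.I3
cycle 9: idle
cycle 10: W1.I4
cycle 11: W1.I5
cycle 12: W1.I6
cycle 13: W1.I7

Answer: 14 cycles, utilization 6/7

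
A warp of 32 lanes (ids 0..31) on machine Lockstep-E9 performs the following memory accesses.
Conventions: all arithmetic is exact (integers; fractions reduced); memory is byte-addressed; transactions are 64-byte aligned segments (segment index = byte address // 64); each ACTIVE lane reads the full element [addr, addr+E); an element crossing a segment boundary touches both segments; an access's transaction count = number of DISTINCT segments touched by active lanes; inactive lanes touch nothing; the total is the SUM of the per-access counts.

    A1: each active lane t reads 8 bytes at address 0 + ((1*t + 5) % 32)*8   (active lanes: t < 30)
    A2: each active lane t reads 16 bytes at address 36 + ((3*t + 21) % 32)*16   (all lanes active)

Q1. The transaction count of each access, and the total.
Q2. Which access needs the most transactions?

A1: 4 transactions
A2: 9 transactions

Answer: 4,9; total 13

Answer: A2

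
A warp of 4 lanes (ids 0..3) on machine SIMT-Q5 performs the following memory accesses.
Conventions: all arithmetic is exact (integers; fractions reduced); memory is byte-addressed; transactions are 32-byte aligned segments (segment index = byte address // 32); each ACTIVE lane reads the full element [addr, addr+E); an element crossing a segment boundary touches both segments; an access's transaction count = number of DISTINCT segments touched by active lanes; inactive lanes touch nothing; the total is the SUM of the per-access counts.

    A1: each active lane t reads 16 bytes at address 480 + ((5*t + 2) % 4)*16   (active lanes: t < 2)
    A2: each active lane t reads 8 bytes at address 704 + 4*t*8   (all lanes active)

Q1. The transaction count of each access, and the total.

A1: 1 transaction
A2: 4 transactions

Answer: 1,4; total 5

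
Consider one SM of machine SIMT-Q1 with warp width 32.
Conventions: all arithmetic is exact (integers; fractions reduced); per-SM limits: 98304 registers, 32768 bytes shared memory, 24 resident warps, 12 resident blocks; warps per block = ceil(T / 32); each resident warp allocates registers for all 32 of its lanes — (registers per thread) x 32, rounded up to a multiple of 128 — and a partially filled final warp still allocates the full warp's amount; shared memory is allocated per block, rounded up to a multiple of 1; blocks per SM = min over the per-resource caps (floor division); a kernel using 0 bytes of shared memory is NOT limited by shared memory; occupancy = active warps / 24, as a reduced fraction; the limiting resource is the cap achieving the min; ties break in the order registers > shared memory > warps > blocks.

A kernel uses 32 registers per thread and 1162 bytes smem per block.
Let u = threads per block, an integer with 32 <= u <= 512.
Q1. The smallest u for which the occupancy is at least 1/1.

Answer: u = 33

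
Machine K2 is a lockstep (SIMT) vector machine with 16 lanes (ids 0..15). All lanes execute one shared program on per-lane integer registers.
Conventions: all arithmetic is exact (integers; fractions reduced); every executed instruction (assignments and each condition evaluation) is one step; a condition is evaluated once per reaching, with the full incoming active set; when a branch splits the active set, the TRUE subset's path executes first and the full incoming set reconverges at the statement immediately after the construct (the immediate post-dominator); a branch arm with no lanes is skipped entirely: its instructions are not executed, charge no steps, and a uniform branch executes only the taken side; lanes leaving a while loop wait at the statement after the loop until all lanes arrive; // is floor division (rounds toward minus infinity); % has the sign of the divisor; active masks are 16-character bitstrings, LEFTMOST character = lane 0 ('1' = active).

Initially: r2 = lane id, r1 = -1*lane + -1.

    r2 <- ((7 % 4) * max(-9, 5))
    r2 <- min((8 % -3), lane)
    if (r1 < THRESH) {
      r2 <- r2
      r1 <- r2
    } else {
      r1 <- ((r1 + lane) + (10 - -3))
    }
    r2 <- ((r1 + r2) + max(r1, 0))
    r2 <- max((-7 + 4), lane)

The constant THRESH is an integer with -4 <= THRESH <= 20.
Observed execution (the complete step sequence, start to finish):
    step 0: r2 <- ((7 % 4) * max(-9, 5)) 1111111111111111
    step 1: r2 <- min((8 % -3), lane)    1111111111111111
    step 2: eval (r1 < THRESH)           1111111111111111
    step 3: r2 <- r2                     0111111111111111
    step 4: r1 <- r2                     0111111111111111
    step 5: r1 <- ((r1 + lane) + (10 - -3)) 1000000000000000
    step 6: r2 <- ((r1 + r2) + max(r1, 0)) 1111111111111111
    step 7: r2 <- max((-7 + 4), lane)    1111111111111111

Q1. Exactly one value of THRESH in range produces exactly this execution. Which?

Answer: THRESH = -1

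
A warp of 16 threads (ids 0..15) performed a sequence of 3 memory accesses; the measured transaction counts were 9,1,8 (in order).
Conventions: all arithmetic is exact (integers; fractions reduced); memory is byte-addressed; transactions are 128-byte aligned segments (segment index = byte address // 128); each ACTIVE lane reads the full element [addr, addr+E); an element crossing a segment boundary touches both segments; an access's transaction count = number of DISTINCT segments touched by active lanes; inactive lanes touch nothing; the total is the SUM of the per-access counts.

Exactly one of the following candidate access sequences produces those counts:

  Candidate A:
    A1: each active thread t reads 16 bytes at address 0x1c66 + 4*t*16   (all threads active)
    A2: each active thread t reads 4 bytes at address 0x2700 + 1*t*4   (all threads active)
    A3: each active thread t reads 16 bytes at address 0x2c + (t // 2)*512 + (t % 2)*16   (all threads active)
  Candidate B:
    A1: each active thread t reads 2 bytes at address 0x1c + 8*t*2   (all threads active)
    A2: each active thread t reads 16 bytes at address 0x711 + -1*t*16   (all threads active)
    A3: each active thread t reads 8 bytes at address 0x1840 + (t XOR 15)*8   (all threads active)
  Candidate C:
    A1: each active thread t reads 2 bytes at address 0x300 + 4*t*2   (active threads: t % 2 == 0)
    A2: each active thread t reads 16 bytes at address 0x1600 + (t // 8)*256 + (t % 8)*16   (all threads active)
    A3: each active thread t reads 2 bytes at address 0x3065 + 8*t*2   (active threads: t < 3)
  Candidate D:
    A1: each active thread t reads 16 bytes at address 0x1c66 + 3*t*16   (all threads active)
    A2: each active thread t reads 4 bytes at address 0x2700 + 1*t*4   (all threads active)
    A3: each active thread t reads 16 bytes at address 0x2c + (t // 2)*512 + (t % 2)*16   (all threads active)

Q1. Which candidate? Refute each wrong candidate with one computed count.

B: A1 gives 3 transactions, not 9
C: A1 gives 1 transaction, not 9
D: A1 gives 7 transactions, not 9
A: all counts match (9,1,8)

Answer: A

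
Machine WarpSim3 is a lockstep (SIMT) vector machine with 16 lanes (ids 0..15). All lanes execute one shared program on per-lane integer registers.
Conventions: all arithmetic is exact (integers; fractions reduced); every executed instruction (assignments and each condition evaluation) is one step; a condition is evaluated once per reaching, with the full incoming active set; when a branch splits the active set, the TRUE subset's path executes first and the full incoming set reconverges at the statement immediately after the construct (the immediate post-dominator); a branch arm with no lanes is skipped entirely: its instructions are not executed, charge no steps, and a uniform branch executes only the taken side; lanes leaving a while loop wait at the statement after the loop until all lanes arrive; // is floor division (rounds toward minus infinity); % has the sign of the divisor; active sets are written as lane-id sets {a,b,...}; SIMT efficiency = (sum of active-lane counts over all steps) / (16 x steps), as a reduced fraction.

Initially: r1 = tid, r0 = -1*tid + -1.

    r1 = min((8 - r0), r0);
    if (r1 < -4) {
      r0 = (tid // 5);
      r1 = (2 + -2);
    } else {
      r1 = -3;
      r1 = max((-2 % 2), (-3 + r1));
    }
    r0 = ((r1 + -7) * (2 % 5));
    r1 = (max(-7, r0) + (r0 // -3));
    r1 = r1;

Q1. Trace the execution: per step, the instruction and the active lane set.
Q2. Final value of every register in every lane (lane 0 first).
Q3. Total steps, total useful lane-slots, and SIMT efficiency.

step 0: r1 <- min((8 - r0), r0)      {0,1,2,3,4,5,6,7,8,9,10,11,12,13,14,15}
step 1: eval (r1 < -4)               {0,1,2,3,4,5,6,7,8,9,10,11,12,13,14,15}
step 2: r0 <- (tid // 5)             {4,5,6,7,8,9,10,11,12,13,14,15}
step 3: r1 <- (2 + -2)               {4,5,6,7,8,9,10,11,12,13,14,15}
step 4: r1 <- -3                     {0,1,2,3}
step 5: r1 <- max((-2 % 2), (-3 + r1)) {0,1,2,3}
step 6: r0 <- ((r1 + -7) * (2 % 5))  {0,1,2,3,4,5,6,7,8,9,10,11,12,13,14,15}
step 7: r1 <- (max(-7, r0) + (r0 // -3)) {0,1,2,3,4,5,6,7,8,9,10,11,12,13,14,15}
step 8: r1 <- r1                     {0,1,2,3,4,5,6,7,8,9,10,11,12,13,14,15}

Answer: 9 steps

r1: -3,-3,-3,-3,-3,-3,-3,-3,-3,-3,-3,-3,-3,-3,-3,-3
r0: -14,-14,-14,-14,-14,-14,-14,-14,-14,-14,-14,-14,-14,-14,-14,-14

steps = 9; useful = 112; efficiency = 112/144 = 7/9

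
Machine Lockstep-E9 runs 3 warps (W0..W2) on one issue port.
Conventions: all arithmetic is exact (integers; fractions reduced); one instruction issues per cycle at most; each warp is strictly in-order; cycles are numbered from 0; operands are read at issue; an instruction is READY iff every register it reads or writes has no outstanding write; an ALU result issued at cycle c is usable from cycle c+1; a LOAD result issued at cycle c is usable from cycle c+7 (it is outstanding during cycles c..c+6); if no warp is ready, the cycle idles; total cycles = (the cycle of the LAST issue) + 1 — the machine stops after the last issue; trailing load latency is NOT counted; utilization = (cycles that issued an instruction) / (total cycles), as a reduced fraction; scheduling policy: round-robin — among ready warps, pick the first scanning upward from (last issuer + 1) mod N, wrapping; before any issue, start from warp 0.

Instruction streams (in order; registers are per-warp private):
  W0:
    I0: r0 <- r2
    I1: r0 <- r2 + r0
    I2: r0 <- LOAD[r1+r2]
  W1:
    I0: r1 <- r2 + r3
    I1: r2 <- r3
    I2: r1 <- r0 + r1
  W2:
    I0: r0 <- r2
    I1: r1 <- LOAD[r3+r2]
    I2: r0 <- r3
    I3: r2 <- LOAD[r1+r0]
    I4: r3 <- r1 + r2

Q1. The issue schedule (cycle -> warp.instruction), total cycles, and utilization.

cycle 0: W0.I0
cycle 1: W1.I0
cycle 2: W2.I0
cycle 3: W0.I1
cycle 4: W1.I1
cycle 5: W2.I1
cycle 6: W0.I2
cycle 7: W1.I2
cycle 8: W2.I2
cycle 9: idle
cycle 10: idle
cycle 11: idle
cycle 12: W2.I3
cycle 13: idle
cycle 14: idle
cycle 15: idle
cycle 16: idle
cycle 17: idle
cycle 18: idle
cycle 19: W2.I4

Answer: 20 cycles, utilization 11/20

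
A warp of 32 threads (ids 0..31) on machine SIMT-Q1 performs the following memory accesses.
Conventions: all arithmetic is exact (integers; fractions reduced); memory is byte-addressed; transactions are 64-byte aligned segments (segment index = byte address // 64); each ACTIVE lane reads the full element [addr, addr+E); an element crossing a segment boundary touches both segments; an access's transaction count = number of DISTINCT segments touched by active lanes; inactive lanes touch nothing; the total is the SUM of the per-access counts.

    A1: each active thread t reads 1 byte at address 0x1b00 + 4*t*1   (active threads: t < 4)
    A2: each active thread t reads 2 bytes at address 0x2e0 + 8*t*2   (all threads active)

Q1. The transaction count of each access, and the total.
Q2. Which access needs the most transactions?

A1: 1 transaction
A2: 9 transactions

Answer: 1,9; total 10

Answer: A2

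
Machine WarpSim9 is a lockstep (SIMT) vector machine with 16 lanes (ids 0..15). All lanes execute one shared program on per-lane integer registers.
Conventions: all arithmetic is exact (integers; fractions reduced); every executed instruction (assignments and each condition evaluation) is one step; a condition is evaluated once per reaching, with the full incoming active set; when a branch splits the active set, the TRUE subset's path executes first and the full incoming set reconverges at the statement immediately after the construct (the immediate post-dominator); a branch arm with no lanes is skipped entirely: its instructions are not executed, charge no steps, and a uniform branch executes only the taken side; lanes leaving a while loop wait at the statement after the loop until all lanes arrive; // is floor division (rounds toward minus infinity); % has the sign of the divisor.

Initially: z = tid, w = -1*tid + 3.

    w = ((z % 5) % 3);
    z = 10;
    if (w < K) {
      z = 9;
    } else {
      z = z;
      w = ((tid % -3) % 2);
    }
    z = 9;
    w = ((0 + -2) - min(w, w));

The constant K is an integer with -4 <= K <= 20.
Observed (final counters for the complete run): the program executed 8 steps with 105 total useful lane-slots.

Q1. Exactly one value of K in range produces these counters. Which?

Answer: K = 1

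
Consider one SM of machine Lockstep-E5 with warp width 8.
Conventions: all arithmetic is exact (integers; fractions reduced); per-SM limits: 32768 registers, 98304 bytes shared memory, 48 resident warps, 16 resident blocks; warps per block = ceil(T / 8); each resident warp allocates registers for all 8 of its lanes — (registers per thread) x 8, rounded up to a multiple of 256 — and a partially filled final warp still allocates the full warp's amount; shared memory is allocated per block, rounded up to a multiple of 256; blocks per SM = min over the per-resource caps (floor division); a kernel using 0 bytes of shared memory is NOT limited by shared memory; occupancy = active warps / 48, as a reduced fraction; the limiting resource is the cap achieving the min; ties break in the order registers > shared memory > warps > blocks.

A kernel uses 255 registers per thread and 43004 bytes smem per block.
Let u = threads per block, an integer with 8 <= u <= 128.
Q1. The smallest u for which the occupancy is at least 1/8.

Answer: u = 17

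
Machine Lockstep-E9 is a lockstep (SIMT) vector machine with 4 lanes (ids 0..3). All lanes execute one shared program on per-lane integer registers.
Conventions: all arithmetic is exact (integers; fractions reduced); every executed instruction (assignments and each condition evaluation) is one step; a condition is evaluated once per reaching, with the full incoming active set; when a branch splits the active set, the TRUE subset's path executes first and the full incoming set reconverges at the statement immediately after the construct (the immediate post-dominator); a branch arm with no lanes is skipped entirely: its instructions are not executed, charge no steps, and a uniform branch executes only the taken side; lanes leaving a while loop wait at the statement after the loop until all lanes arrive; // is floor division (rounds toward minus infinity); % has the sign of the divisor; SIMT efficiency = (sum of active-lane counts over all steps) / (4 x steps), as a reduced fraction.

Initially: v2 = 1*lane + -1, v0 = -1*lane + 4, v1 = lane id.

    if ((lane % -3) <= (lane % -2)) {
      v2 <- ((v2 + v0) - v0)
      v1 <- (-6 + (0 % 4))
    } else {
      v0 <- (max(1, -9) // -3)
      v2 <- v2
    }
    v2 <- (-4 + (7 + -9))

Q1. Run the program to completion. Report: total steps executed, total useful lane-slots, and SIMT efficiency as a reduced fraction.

Answer: 6 steps, 16 useful, 2/3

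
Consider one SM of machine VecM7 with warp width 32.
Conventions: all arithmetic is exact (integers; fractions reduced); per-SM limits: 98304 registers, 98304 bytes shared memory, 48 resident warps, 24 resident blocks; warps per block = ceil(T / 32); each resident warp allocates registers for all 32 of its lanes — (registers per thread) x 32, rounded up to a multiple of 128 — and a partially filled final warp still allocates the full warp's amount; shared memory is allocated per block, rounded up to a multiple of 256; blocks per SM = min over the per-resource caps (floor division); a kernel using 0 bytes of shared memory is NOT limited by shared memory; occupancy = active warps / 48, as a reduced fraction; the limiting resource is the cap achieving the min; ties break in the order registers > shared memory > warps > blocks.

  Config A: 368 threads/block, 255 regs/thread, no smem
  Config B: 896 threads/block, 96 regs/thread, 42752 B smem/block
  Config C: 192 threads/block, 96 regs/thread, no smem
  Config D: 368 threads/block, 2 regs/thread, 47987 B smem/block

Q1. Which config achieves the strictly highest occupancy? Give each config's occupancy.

occupancies: A 1/4, B 7/12, C 5/8, D 1/2

Answer: C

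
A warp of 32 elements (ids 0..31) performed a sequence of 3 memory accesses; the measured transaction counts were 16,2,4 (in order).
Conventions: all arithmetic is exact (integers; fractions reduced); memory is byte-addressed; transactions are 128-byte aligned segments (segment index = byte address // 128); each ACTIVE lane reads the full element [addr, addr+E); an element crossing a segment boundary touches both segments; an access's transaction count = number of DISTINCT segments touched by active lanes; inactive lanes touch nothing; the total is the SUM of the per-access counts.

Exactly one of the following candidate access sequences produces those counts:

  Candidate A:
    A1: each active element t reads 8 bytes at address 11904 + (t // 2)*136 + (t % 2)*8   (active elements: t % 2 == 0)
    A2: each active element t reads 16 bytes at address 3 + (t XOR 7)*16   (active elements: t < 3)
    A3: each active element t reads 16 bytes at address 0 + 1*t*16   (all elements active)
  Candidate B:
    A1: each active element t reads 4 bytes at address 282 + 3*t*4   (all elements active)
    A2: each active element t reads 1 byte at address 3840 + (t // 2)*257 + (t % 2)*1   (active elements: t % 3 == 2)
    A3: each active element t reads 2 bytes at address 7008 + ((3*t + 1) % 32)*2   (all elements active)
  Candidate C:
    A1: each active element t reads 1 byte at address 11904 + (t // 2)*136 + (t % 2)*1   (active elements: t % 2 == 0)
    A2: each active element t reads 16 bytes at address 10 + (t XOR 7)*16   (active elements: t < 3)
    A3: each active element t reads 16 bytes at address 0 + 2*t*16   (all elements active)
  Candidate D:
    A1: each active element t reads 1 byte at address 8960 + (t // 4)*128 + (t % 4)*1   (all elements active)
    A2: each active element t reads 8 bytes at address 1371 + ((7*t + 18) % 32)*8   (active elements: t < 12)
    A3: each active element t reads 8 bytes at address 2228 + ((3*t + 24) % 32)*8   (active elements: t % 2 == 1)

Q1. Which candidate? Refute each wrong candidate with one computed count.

B: A1 gives 4 transactions, not 16
C: A3 gives 8 transactions, not 4
D: A1 gives 8 transactions, not 16
A: all counts match (16,2,4)

Answer: A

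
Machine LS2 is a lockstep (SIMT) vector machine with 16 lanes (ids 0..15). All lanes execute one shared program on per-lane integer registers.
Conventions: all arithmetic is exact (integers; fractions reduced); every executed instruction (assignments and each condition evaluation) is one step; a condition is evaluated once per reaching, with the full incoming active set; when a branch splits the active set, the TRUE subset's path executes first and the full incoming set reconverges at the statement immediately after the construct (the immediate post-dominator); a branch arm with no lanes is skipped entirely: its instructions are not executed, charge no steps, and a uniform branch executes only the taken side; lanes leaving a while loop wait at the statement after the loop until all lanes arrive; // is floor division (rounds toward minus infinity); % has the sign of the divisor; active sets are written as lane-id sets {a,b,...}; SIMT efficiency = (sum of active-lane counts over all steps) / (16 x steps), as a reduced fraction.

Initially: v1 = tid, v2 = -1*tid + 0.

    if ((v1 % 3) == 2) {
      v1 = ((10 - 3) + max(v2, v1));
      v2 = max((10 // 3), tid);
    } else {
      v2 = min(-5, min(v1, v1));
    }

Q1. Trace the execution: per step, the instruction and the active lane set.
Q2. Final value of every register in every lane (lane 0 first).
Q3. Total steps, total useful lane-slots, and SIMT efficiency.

step 0: eval ((v1 % 3) == 2)         {0,1,2,3,4,5,6,7,8,9,10,11,12,13,14,15}
step 1: v1 <- ((10 - 3) + max(v2, v1)) {2,5,8,11,14}
step 2: v2 <- max((10 // 3), tid)    {2,5,8,11,14}
step 3: v2 <- min(-5, min(v1, v1))   {0,1,3,4,6,7,9,10,12,13,15}

Answer: 4 steps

v1: 0,1,9,3,4,12,6,7,15,9,10,18,12,13,21,15
v2: -5,-5,3,-5,-5,5,-5,-5,8,-5,-5,11,-5,-5,14,-5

steps = 4; useful = 37; efficiency = 37/64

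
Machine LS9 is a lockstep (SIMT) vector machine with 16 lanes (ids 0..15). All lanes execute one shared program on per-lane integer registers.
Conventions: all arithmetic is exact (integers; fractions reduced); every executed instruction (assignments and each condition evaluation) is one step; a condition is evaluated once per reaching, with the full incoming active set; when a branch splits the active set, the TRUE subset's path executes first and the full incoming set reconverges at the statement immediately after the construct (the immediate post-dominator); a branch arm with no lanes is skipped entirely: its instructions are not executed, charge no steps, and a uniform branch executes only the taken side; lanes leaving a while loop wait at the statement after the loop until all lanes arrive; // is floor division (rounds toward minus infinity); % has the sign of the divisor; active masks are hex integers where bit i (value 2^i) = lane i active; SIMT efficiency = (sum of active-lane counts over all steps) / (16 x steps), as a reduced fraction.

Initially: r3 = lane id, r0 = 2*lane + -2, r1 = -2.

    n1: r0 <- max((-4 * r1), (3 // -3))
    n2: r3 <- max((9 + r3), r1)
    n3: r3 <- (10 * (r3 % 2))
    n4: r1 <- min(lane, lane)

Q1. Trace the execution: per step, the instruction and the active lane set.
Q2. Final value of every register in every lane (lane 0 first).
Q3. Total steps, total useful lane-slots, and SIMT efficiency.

step 0: r0 <- max((-4 * r1), (3 // -3)) 0xffff
step 1: r3 <- max((9 + r3), r1)      0xffff
step 2: r3 <- (10 * (r3 % 2))        0xffff
step 3: r1 <- min(lane, lane)        0xffff

Answer: 4 steps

r3: 10,0,10,0,10,0,10,0,10,0,10,0,10,0,10,0
r0: 8,8,8,8,8,8,8,8,8,8,8,8,8,8,8,8
r1: 0,1,2,3,4,5,6,7,8,9,10,11,12,13,14,15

steps = 4; useful = 64; efficiency = 64/64 = 1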